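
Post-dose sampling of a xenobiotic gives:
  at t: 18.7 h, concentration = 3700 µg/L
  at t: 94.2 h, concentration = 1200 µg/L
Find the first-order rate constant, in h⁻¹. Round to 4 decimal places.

k = ln(C₁/C₂) / (t₂ − t₁) = ln(3700/1200) / (94.2 − 18.7)
  = 1.126 / 75.50 = 0.01491 h⁻¹

0.0149 h⁻¹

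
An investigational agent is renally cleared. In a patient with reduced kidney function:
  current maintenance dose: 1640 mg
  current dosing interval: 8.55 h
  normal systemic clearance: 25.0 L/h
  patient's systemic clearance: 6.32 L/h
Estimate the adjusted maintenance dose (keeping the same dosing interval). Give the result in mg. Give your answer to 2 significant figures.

410 mg

To keep the same average steady-state level, dosing rate must scale with clearance.
CL ratio = 6.32 / 25.0 = 0.2528
New dose (same interval) = 1640 × 0.2528 = 414.6 mg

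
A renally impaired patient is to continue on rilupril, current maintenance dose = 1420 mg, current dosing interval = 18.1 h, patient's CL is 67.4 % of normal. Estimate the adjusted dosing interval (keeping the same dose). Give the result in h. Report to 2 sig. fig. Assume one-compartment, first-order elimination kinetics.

27 h

To keep the same average steady-state level, dosing rate must scale with clearance.
CL ratio = 67.4 / 100 = 0.6740
New interval (same dose) = 18.1 / 0.6740 = 26.85 h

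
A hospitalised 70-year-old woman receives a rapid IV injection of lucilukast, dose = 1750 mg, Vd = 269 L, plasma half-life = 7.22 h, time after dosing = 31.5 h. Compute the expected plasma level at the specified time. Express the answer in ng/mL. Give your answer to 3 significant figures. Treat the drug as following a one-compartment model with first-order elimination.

316 ng/mL

C₀ = Dose / Vd = 1750 / 269 = 6.506 mg/L
k = ln2 / t½ = 0.693147 / 7.22 = 0.09600 h⁻¹
C = C₀ · e^(−k·t) = 6.506 × e^(−0.09600 × 31.5)
  = 6.506 × 0.04861 = 0.3163 mg/L
Convert: 0.3163 mg/L × 1000 = 316.3 ng/mL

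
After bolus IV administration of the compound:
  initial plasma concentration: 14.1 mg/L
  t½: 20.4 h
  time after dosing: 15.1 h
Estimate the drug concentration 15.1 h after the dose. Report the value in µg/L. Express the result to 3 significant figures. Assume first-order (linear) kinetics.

8440 µg/L

k = ln2 / t½ = 0.693147 / 20.4 = 0.03398 h⁻¹
C = C₀ · e^(−k·t) = 14.10 × e^(−0.03398 × 15.1)
  = 14.10 × 0.5986 = 8.440 mg/L
Convert: 8.440 mg/L × 1000 = 8440 µg/L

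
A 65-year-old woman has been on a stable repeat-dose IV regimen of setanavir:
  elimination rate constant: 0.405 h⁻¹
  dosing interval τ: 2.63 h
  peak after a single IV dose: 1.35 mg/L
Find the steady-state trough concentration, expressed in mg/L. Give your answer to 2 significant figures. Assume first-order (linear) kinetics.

e^(−kτ) = e^(−0.4050 × 2.63) = 0.3447
Accumulation ratio R = 1 / (1 − e^(−kτ)) = 1 / (1 − 0.3447) = 1.526
Steady-state trough = C₀ × R × e^(−kτ) = 1.35 × 1.526 × 0.3447 = 0.7101 mg/L

0.71 mg/L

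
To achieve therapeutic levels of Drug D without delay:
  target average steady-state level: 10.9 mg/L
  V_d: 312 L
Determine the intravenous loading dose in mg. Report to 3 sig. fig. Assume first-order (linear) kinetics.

LD = Css × Vd = 10.9 × 312 = 3401 mg

3400 mg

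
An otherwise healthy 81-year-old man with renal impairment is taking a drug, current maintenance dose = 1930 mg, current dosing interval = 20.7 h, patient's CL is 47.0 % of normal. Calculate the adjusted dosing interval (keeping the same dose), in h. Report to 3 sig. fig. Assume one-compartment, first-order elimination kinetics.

44.0 h

To keep the same average steady-state level, dosing rate must scale with clearance.
CL ratio = 47.0 / 100 = 0.4700
New interval (same dose) = 20.7 / 0.4700 = 44.04 h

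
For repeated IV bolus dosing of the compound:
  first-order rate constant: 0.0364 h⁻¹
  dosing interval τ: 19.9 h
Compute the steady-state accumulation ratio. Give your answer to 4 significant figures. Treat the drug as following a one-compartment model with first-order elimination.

e^(−kτ) = e^(−0.03640 × 19.9) = 0.4846
Accumulation ratio R = 1 / (1 − e^(−kτ)) = 1 / (1 − 0.4846) = 1.940

1.940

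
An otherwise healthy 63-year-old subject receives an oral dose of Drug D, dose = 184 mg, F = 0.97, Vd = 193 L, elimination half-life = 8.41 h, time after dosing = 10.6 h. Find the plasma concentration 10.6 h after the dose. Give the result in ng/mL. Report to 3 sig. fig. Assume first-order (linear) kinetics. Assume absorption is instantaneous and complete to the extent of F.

Amount reaching circulation = F × Dose = 0.97 × 184.0 = 178.5 mg
C₀ = F·Dose / Vd = 178.5 / 193 = 0.9249 mg/L
k = ln2 / t½ = 0.693147 / 8.41 = 0.08242 h⁻¹
C = C₀ · e^(−k·t) = 0.9249 × e^(−0.08242 × 10.6)
  = 0.9249 × 0.4174 = 0.3861 mg/L
Convert: 0.3861 mg/L × 1000 = 386.1 ng/mL

386 ng/mL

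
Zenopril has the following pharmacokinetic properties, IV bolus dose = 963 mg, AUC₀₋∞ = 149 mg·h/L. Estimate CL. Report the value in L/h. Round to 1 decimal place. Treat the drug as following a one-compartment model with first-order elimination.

CL = Dose / AUC = 963 / 149 = 6.463 L/h

6.5 L/h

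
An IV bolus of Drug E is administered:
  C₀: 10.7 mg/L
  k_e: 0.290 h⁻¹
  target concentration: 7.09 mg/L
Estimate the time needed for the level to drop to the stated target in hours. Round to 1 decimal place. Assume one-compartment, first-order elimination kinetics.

t = ln(C₀ / C) / k = ln(10.70 / 7.09) / 0.2900
  = ln(1.509) / 0.2900 = 0.4114 / 0.2900 = 1.419 h

1.4 h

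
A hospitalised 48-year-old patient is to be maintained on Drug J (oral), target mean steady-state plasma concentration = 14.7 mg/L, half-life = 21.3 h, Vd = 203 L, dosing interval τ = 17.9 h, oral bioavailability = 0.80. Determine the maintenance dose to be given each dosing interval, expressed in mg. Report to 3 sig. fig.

2170 mg

k = ln2 / t½ = 0.693147 / 21.3 = 0.03254 h⁻¹
CL = k × Vd = 0.03254 × 203 = 6.606 L/h
At steady state, F × (Dose/τ) = Css × CL.
Dose = Css × CL × τ / F = 14.7 × 6.606 × 17.9 / 0.80 = 2173 mg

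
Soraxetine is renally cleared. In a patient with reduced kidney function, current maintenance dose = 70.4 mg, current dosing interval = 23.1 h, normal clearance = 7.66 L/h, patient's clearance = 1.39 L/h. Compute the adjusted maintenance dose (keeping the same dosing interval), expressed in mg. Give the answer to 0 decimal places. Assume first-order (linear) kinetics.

To keep the same average steady-state level, dosing rate must scale with clearance.
CL ratio = 1.39 / 7.66 = 0.1815
New dose (same interval) = 70.4 × 0.1815 = 12.78 mg

13 mg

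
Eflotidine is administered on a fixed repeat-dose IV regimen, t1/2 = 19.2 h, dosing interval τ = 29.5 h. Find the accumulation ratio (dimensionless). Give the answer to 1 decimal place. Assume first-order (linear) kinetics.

k = ln2 / t½ = 0.693147 / 19.2 = 0.03610 h⁻¹
e^(−kτ) = e^(−0.03610 × 29.5) = 0.3447
Accumulation ratio R = 1 / (1 − e^(−kτ)) = 1 / (1 − 0.3447) = 1.526

1.5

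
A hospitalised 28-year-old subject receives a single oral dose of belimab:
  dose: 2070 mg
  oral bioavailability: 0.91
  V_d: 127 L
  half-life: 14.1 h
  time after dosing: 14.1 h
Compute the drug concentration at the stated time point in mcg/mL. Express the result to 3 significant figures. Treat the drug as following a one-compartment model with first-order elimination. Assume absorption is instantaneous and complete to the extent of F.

7.42 mcg/mL

Amount reaching circulation = F × Dose = 0.91 × 2070 = 1884 mg
C₀ = F·Dose / Vd = 1884 / 127 = 14.83 mg/L
k = ln2 / t½ = 0.693147 / 14.1 = 0.04916 h⁻¹
C = C₀ · e^(−k·t) = 14.83 × e^(−0.04916 × 14.1)
  = 14.83 × 0.5000 = 7.415 mg/L
(7.415 mg/L = 7.415 mcg/mL)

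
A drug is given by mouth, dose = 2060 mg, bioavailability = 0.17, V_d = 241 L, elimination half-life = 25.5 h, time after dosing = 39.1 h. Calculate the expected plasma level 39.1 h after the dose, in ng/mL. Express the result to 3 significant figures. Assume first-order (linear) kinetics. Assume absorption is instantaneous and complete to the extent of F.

502 ng/mL

Amount reaching circulation = F × Dose = 0.17 × 2060 = 350.2 mg
C₀ = F·Dose / Vd = 350.2 / 241 = 1.453 mg/L
k = ln2 / t½ = 0.693147 / 25.5 = 0.02718 h⁻¹
C = C₀ · e^(−k·t) = 1.453 × e^(−0.02718 × 39.1)
  = 1.453 × 0.3455 = 0.5020 mg/L
Convert: 0.5020 mg/L × 1000 = 502.0 ng/mL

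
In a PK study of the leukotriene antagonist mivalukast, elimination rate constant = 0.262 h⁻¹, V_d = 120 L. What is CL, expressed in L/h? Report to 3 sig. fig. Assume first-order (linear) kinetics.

31.4 L/h

CL = k × Vd = 0.262 × 120 = 31.44 L/h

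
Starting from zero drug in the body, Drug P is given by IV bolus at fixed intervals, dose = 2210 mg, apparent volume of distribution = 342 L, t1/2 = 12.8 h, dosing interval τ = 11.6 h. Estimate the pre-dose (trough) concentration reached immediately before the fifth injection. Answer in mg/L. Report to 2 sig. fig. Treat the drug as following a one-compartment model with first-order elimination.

C₀ per dose = Dose / Vd = 2210 / 342 = 6.462 mg/L
k = ln2 / t½ = 0.693147 / 12.8 = 0.05415 h⁻¹
Fraction remaining after one interval: r = e^(−kτ) = e^(−0.05415 × 11.6) = 0.5336
Before dose 5, 4 doses have been given (aged 1τ, 2τ, 3τ, 4τ).
C_trough = C₀ × (r + r² + … + r^4) = C₀ × r(1−r^4)/(1−r)
        = 6.462 × 0.5336 × (1 − 0.08107) / (1 − 0.5336) = 6.794 mg/L

6.8 mg/L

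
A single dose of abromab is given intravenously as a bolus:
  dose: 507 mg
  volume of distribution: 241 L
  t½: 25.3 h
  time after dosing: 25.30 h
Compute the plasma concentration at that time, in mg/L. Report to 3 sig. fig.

C₀ = Dose / Vd = 507.0 / 241 = 2.104 mg/L
k = ln2 / t½ = 0.693147 / 25.3 = 0.02740 h⁻¹
t / t½ = 25.30 / 25.3 = 1 half-lives
C = C₀ × (1/2)^1 = 2.104 × 0.5000 = 1.052 mg/L

1.05 mg/L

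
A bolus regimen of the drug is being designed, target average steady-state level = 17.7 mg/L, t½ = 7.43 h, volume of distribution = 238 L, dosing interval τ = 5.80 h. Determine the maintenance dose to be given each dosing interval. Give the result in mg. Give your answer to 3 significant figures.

k = ln2 / t½ = 0.693147 / 7.43 = 0.09329 h⁻¹
CL = k × Vd = 0.09329 × 238 = 22.20 L/h
At steady state, Dose/τ = Css × CL.
Dose = Css × CL × τ = 17.7 × 22.20 × 5.80 = 2279 mg

2280 mg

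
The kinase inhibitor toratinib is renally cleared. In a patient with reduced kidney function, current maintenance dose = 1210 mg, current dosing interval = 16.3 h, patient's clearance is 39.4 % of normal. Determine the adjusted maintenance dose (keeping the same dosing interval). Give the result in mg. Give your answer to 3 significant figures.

477 mg

To keep the same average steady-state level, dosing rate must scale with clearance.
CL ratio = 39.4 / 100 = 0.3940
New dose (same interval) = 1210 × 0.3940 = 476.7 mg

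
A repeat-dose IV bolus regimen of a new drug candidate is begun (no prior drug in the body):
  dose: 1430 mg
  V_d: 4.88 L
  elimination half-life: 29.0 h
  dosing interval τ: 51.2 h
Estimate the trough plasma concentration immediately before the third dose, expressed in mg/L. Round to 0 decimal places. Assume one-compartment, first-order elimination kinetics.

112 mg/L

C₀ per dose = Dose / Vd = 1430 / 4.88 = 293.0 mg/L
k = ln2 / t½ = 0.693147 / 29.0 = 0.02390 h⁻¹
Fraction remaining after one interval: r = e^(−kτ) = e^(−0.02390 × 51.2) = 0.2941
Before dose 3, 2 doses have been given (aged 1τ, 2τ).
C_trough = C₀ × (r + r²) = 293.0 × (0.2941 + 0.08649) = 111.5 mg/L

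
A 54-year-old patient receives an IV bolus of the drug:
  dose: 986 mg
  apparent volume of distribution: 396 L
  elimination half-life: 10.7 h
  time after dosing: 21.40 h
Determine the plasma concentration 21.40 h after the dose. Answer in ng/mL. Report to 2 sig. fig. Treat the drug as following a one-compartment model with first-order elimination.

C₀ = Dose / Vd = 986.0 / 396 = 2.490 mg/L
k = ln2 / t½ = 0.693147 / 10.7 = 0.06478 h⁻¹
t / t½ = 21.40 / 10.7 = 2 half-lives
C = C₀ × (1/2)^2 = 2.490 × 0.2500 = 0.6225 mg/L
Convert: 0.6225 mg/L × 1000 = 622.5 ng/mL

620 ng/mL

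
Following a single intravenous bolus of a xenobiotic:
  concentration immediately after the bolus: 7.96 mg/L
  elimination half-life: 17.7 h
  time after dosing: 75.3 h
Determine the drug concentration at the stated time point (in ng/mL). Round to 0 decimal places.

417 ng/mL

k = ln2 / t½ = 0.693147 / 17.7 = 0.03916 h⁻¹
C = C₀ · e^(−k·t) = 7.960 × e^(−0.03916 × 75.3)
  = 7.960 × 0.05241 = 0.4172 mg/L
Convert: 0.4172 mg/L × 1000 = 417.2 ng/mL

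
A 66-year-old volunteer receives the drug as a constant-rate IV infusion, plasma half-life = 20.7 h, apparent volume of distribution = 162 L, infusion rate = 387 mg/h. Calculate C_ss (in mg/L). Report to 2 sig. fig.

71 mg/L

k = ln2 / t½ = 0.693147 / 20.7 = 0.03349 h⁻¹
CL = k × Vd = 0.03349 × 162 = 5.425 L/h
At steady state Css = R₀ / CL = 387 / 5.425 = 71.34 mg/L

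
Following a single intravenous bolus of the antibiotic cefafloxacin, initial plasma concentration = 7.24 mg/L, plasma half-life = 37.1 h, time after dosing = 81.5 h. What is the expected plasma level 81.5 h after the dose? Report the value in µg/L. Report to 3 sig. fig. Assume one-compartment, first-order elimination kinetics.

1580 µg/L

k = ln2 / t½ = 0.693147 / 37.1 = 0.01868 h⁻¹
C = C₀ · e^(−k·t) = 7.240 × e^(−0.01868 × 81.5)
  = 7.240 × 0.2182 = 1.580 mg/L
Convert: 1.580 mg/L × 1000 = 1580 µg/L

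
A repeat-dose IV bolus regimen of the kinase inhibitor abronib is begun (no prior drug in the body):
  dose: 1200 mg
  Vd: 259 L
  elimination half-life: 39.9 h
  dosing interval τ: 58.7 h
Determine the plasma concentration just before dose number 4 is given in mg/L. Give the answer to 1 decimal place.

2.5 mg/L

C₀ per dose = Dose / Vd = 1200 / 259 = 4.633 mg/L
k = ln2 / t½ = 0.693147 / 39.9 = 0.01737 h⁻¹
Fraction remaining after one interval: r = e^(−kτ) = e^(−0.01737 × 58.7) = 0.3607
Before dose 4, 3 doses have been given (aged 1τ, 2τ, 3τ).
C_trough = C₀ × (r + r² + … + r^3) = C₀ × r(1−r^3)/(1−r)
        = 4.633 × 0.3607 × (1 − 0.04693) / (1 − 0.3607) = 2.491 mg/L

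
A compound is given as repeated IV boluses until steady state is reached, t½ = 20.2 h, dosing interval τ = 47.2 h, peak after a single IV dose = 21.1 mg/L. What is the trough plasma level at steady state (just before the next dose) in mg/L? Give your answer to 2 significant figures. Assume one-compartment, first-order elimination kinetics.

5.2 mg/L

k = ln2 / t½ = 0.693147 / 20.2 = 0.03431 h⁻¹
e^(−kτ) = e^(−0.03431 × 47.2) = 0.1980
Accumulation ratio R = 1 / (1 − e^(−kτ)) = 1 / (1 − 0.1980) = 1.247
Steady-state trough = C₀ × R × e^(−kτ) = 21.1 × 1.247 × 0.1980 = 5.210 mg/L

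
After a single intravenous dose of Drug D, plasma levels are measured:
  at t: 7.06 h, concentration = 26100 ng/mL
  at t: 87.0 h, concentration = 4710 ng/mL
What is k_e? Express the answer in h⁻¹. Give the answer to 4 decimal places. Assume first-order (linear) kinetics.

k = ln(C₁/C₂) / (t₂ − t₁) = ln(26100/4710) / (87.0 − 7.06)
  = 1.712 / 79.94 = 0.02142 h⁻¹

0.0214 h⁻¹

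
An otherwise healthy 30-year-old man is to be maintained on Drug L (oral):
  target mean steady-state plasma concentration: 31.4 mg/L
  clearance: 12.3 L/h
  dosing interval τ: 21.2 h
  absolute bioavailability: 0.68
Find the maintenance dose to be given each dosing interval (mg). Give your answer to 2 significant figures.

12000 mg

At steady state, F × (Dose/τ) = Css × CL.
Dose = Css × CL × τ / F = 31.4 × 12.30 × 21.2 / 0.68 = 12040 mg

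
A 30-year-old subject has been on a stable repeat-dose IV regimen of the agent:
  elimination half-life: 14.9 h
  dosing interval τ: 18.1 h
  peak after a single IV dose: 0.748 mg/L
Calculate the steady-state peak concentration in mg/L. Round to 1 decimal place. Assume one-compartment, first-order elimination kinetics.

1.3 mg/L

k = ln2 / t½ = 0.693147 / 14.9 = 0.04652 h⁻¹
e^(−kτ) = e^(−0.04652 × 18.1) = 0.4308
Accumulation ratio R = 1 / (1 − e^(−kτ)) = 1 / (1 − 0.4308) = 1.757
Steady-state peak = C₀ × R = 0.748 × 1.757 = 1.314 mg/L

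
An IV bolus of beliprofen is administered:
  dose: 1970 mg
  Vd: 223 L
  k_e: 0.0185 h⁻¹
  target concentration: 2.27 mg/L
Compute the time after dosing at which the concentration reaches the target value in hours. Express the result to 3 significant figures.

C₀ = Dose / Vd = 1970 / 223 = 8.834 mg/L
t = ln(C₀ / C) / k = ln(8.834 / 2.27) / 0.01850
  = ln(3.892) / 0.01850 = 1.359 / 0.01850 = 73.46 h

73.5 h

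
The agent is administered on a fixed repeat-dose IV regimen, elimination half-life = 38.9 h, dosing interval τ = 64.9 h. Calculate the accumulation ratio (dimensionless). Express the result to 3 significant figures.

1.46

k = ln2 / t½ = 0.693147 / 38.9 = 0.01782 h⁻¹
e^(−kτ) = e^(−0.01782 × 64.9) = 0.3146
Accumulation ratio R = 1 / (1 − e^(−kτ)) = 1 / (1 − 0.3146) = 1.459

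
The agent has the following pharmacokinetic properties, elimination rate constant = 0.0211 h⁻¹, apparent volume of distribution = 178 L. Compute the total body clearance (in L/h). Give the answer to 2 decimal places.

3.76 L/h

CL = k × Vd = 0.0211 × 178 = 3.756 L/h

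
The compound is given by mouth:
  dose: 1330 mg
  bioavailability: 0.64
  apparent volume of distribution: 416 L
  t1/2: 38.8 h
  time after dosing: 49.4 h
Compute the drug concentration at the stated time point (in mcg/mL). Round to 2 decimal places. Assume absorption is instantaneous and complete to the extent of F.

Amount reaching circulation = F × Dose = 0.64 × 1330 = 851.2 mg
C₀ = F·Dose / Vd = 851.2 / 416 = 2.046 mg/L
k = ln2 / t½ = 0.693147 / 38.8 = 0.01786 h⁻¹
C = C₀ · e^(−k·t) = 2.046 × e^(−0.01786 × 49.4)
  = 2.046 × 0.4138 = 0.8466 mg/L
(0.8466 mg/L = 0.8466 mcg/mL)

0.85 mcg/mL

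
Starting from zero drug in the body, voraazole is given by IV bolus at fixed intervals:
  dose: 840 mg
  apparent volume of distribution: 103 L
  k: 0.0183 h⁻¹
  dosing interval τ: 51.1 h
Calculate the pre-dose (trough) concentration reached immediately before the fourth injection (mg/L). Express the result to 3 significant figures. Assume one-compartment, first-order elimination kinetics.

4.95 mg/L

C₀ per dose = Dose / Vd = 840 / 103 = 8.155 mg/L
Fraction remaining after one interval: r = e^(−kτ) = e^(−0.01830 × 51.1) = 0.3925
Before dose 4, 3 doses have been given (aged 1τ, 2τ, 3τ).
C_trough = C₀ × (r + r² + … + r^3) = C₀ × r(1−r^3)/(1−r)
        = 8.155 × 0.3925 × (1 − 0.06047) / (1 − 0.3925) = 4.950 mg/L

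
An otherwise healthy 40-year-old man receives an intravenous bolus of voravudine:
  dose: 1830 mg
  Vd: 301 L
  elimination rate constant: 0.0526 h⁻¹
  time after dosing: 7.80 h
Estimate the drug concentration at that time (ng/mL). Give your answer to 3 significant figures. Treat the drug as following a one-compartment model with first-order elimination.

C₀ = Dose / Vd = 1830 / 301 = 6.080 mg/L
C = C₀ · e^(−k·t) = 6.080 × e^(−0.05260 × 7.80)
  = 6.080 × 0.6635 = 4.034 mg/L
Convert: 4.034 mg/L × 1000 = 4034 ng/mL

4030 ng/mL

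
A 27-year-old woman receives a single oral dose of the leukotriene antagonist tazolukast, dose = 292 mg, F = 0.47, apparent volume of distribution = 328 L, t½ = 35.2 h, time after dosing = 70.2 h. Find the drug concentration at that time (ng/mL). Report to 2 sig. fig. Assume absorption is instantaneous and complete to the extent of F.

Amount reaching circulation = F × Dose = 0.47 × 292.0 = 137.2 mg
C₀ = F·Dose / Vd = 137.2 / 328 = 0.4183 mg/L
k = ln2 / t½ = 0.693147 / 35.2 = 0.01969 h⁻¹
C = C₀ · e^(−k·t) = 0.4183 × e^(−0.01969 × 70.2)
  = 0.4183 × 0.2510 = 0.1050 mg/L
Convert: 0.1050 mg/L × 1000 = 105.0 ng/mL

110 ng/mL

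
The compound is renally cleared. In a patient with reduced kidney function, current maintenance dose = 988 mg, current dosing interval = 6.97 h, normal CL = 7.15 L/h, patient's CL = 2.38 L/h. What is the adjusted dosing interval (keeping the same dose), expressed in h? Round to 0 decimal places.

To keep the same average steady-state level, dosing rate must scale with clearance.
CL ratio = 2.38 / 7.15 = 0.3329
New interval (same dose) = 6.97 / 0.3329 = 20.94 h

21 h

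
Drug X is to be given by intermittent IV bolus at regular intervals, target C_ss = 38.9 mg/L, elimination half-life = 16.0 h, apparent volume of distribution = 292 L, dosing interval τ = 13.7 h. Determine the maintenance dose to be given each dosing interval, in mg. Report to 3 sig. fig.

k = ln2 / t½ = 0.693147 / 16.0 = 0.04332 h⁻¹
CL = k × Vd = 0.04332 × 292 = 12.65 L/h
At steady state, Dose/τ = Css × CL.
Dose = Css × CL × τ = 38.9 × 12.65 × 13.7 = 6742 mg

6740 mg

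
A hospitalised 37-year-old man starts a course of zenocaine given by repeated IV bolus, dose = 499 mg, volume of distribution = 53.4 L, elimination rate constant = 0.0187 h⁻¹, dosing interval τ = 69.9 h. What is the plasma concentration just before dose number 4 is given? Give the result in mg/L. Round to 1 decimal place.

3.4 mg/L

C₀ per dose = Dose / Vd = 499 / 53.4 = 9.345 mg/L
Fraction remaining after one interval: r = e^(−kτ) = e^(−0.01870 × 69.9) = 0.2706
Before dose 4, 3 doses have been given (aged 1τ, 2τ, 3τ).
C_trough = C₀ × (r + r² + … + r^3) = C₀ × r(1−r^3)/(1−r)
        = 9.345 × 0.2706 × (1 − 0.01981) / (1 − 0.2706) = 3.398 mg/L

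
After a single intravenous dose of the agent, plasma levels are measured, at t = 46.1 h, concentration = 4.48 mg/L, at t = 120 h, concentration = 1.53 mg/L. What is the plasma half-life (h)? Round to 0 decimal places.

48 h

k = ln(C₁/C₂) / (t₂ − t₁) = ln(4.48/1.53) / (120 − 46.1)
  = 1.074 / 73.90 = 0.01453 h⁻¹
t½ = ln2 / k = 0.693147 / 0.01453 = 47.70 h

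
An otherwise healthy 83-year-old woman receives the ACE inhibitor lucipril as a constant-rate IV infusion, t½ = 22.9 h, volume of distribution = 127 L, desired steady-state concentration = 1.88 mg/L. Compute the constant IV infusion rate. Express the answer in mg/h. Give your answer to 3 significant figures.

7.23 mg/h

k = ln2 / t½ = 0.693147 / 22.9 = 0.03027 h⁻¹
CL = k × Vd = 0.03027 × 127 = 3.844 L/h
At steady state, infusion rate R₀ = Css × CL = 1.88 × 3.844 = 7.227 mg/h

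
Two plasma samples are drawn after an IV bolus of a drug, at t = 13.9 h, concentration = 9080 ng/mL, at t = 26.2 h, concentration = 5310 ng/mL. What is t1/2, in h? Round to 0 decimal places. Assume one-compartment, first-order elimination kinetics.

16 h

k = ln(C₁/C₂) / (t₂ − t₁) = ln(9080/5310) / (26.2 − 13.9)
  = 0.5365 / 12.30 = 0.04362 h⁻¹
t½ = ln2 / k = 0.693147 / 0.04362 = 15.89 h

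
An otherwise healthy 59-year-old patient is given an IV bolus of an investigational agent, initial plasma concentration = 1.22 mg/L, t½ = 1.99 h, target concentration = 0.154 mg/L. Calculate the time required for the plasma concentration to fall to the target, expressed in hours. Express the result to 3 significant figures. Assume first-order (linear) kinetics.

5.94 h

k = ln2 / t½ = 0.693147 / 1.99 = 0.3483 h⁻¹
t = ln(C₀ / C) / k = ln(1.220 / 0.154) / 0.3483
  = ln(7.922) / 0.3483 = 2.070 / 0.3483 = 5.943 h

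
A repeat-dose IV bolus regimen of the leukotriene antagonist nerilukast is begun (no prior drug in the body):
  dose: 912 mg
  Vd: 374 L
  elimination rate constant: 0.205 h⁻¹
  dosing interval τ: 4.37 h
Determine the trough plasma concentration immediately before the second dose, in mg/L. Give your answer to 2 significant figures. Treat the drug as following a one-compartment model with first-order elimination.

1.0 mg/L

C₀ per dose = Dose / Vd = 912 / 374 = 2.439 mg/L
Fraction remaining after one interval: r = e^(−kτ) = e^(−0.2050 × 4.37) = 0.4083
Before dose 2, 1 dose has been given (aged 1τ).
C_trough = C₀ × r = 2.439 × 0.4083 = 0.9958 mg/L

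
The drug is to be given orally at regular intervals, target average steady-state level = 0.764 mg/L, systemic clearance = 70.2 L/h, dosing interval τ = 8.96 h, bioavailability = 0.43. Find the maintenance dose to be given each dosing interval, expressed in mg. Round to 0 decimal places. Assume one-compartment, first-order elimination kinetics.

1118 mg

At steady state, F × (Dose/τ) = Css × CL.
Dose = Css × CL × τ / F = 0.764 × 70.20 × 8.96 / 0.43 = 1118 mg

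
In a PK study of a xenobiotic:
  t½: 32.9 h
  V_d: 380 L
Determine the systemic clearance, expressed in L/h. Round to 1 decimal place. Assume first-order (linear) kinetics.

8.0 L/h

k = ln2 / t½ = 0.693147 / 32.9 = 0.02107 h⁻¹
CL = k × Vd = 0.02107 × 380 = 8.007 L/h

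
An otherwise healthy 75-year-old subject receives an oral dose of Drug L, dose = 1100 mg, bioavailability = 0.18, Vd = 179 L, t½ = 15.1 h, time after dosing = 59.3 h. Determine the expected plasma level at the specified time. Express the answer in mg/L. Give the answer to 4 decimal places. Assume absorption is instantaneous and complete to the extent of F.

0.0727 mg/L

Amount reaching circulation = F × Dose = 0.18 × 1100 = 198.0 mg
C₀ = F·Dose / Vd = 198.0 / 179 = 1.106 mg/L
k = ln2 / t½ = 0.693147 / 15.1 = 0.04590 h⁻¹
C = C₀ · e^(−k·t) = 1.106 × e^(−0.04590 × 59.3)
  = 1.106 × 0.06575 = 0.07272 mg/L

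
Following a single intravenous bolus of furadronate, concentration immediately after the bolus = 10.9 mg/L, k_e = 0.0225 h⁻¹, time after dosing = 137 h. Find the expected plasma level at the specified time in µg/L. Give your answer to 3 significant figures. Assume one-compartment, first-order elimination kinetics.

C = C₀ · e^(−k·t) = 10.90 × e^(−0.02250 × 137)
  = 10.90 × 0.04584 = 0.4997 mg/L
Convert: 0.4997 mg/L × 1000 = 499.7 µg/L

500 µg/L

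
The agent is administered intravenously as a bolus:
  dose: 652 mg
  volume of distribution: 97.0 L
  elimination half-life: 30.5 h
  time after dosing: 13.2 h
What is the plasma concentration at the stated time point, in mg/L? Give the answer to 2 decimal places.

4.98 mg/L

C₀ = Dose / Vd = 652.0 / 97.0 = 6.722 mg/L
k = ln2 / t½ = 0.693147 / 30.5 = 0.02273 h⁻¹
C = C₀ · e^(−k·t) = 6.722 × e^(−0.02273 × 13.2)
  = 6.722 × 0.7408 = 4.980 mg/L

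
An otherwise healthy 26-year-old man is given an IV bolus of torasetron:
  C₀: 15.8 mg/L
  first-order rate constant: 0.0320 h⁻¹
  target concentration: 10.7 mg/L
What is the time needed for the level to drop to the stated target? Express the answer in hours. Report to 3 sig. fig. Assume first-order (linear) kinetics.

12.2 h

t = ln(C₀ / C) / k = ln(15.80 / 10.7) / 0.03200
  = ln(1.477) / 0.03200 = 0.3900 / 0.03200 = 12.19 h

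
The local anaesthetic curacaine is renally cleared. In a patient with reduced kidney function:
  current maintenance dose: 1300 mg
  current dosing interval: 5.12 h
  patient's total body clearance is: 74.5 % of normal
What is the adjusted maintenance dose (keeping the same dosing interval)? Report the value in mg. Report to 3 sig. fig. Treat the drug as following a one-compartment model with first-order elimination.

To keep the same average steady-state level, dosing rate must scale with clearance.
CL ratio = 74.5 / 100 = 0.7450
New dose (same interval) = 1300 × 0.7450 = 968.5 mg

969 mg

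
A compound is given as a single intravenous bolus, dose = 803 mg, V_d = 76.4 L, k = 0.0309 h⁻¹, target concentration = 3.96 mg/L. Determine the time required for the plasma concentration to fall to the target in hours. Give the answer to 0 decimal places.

C₀ = Dose / Vd = 803.0 / 76.4 = 10.51 mg/L
t = ln(C₀ / C) / k = ln(10.51 / 3.96) / 0.03090
  = ln(2.654) / 0.03090 = 0.9761 / 0.03090 = 31.59 h

32 h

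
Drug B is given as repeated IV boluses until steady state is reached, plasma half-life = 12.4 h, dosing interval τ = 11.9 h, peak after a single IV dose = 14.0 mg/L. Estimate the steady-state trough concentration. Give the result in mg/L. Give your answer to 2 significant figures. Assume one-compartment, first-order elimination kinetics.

k = ln2 / t½ = 0.693147 / 12.4 = 0.05590 h⁻¹
e^(−kτ) = e^(−0.05590 × 11.9) = 0.5142
Accumulation ratio R = 1 / (1 − e^(−kτ)) = 1 / (1 − 0.5142) = 2.058
Steady-state trough = C₀ × R × e^(−kτ) = 14.0 × 2.058 × 0.5142 = 14.82 mg/L

15 mg/L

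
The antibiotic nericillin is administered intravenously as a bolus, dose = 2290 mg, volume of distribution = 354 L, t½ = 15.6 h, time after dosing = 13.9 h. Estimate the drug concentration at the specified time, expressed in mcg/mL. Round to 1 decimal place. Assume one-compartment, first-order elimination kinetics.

C₀ = Dose / Vd = 2290 / 354 = 6.469 mg/L
k = ln2 / t½ = 0.693147 / 15.6 = 0.04443 h⁻¹
C = C₀ · e^(−k·t) = 6.469 × e^(−0.04443 × 13.9)
  = 6.469 × 0.5392 = 3.488 mg/L
(3.488 mg/L = 3.488 mcg/mL)

3.5 mcg/mL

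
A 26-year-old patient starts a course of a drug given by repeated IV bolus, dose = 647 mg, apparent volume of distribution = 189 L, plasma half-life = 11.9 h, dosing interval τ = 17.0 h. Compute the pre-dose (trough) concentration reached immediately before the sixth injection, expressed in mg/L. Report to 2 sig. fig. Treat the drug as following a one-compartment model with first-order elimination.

C₀ per dose = Dose / Vd = 647 / 189 = 3.423 mg/L
k = ln2 / t½ = 0.693147 / 11.9 = 0.05825 h⁻¹
Fraction remaining after one interval: r = e^(−kτ) = e^(−0.05825 × 17.0) = 0.3715
Before dose 6, 5 doses have been given (aged 1τ, 2τ, 3τ, 4τ, 5τ).
C_trough = C₀ × (r + r² + … + r^5) = C₀ × r(1−r^5)/(1−r)
        = 3.423 × 0.3715 × (1 − 0.007076) / (1 − 0.3715) = 2.009 mg/L

2.0 mg/L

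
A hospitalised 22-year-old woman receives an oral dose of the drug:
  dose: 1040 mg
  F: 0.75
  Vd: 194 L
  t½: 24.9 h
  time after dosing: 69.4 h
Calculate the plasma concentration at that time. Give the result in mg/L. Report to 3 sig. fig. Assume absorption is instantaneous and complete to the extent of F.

0.582 mg/L

Amount reaching circulation = F × Dose = 0.75 × 1040 = 780.0 mg
C₀ = F·Dose / Vd = 780.0 / 194 = 4.021 mg/L
k = ln2 / t½ = 0.693147 / 24.9 = 0.02784 h⁻¹
C = C₀ · e^(−k·t) = 4.021 × e^(−0.02784 × 69.4)
  = 4.021 × 0.1448 = 0.5822 mg/L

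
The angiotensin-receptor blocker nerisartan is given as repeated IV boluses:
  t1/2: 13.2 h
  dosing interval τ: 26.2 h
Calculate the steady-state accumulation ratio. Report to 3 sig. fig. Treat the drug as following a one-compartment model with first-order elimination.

1.34

k = ln2 / t½ = 0.693147 / 13.2 = 0.05251 h⁻¹
e^(−kτ) = e^(−0.05251 × 26.2) = 0.2526
Accumulation ratio R = 1 / (1 − e^(−kτ)) = 1 / (1 − 0.2526) = 1.338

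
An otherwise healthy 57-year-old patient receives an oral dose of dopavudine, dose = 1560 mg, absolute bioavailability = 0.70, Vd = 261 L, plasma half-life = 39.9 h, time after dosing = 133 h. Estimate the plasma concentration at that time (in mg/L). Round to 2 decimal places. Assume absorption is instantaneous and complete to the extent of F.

Amount reaching circulation = F × Dose = 0.70 × 1560 = 1092 mg
C₀ = F·Dose / Vd = 1092 / 261 = 4.184 mg/L
k = ln2 / t½ = 0.693147 / 39.9 = 0.01737 h⁻¹
C = C₀ · e^(−k·t) = 4.184 × e^(−0.01737 × 133)
  = 4.184 × 0.09924 = 0.4152 mg/L

0.42 mg/L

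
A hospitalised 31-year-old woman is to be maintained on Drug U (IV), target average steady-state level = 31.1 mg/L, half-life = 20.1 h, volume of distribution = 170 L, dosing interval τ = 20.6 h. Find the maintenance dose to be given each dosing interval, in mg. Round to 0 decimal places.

k = ln2 / t½ = 0.693147 / 20.1 = 0.03448 h⁻¹
CL = k × Vd = 0.03448 × 170 = 5.862 L/h
At steady state, Dose/τ = Css × CL.
Dose = Css × CL × τ = 31.1 × 5.862 × 20.6 = 3756 mg

3756 mg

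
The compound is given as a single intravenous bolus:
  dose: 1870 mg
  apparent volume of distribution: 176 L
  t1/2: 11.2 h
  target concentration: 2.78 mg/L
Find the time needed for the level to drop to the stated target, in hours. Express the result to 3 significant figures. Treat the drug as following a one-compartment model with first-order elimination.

C₀ = Dose / Vd = 1870 / 176 = 10.63 mg/L
k = ln2 / t½ = 0.693147 / 11.2 = 0.06189 h⁻¹
t = ln(C₀ / C) / k = ln(10.63 / 2.78) / 0.06189
  = ln(3.824) / 0.06189 = 1.341 / 0.06189 = 21.67 h

21.7 h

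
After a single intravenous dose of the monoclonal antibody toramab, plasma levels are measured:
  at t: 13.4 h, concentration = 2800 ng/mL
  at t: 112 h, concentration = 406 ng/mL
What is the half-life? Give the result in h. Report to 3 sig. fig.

k = ln(C₁/C₂) / (t₂ − t₁) = ln(2800/406) / (112 − 13.4)
  = 1.931 / 98.60 = 0.01958 h⁻¹
t½ = ln2 / k = 0.693147 / 0.01958 = 35.40 h

35.4 h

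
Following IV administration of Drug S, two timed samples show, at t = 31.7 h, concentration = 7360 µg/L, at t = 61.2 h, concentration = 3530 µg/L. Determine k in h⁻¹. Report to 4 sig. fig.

0.02491 h⁻¹

k = ln(C₁/C₂) / (t₂ − t₁) = ln(7360/3530) / (61.2 − 31.7)
  = 0.7348 / 29.50 = 0.02491 h⁻¹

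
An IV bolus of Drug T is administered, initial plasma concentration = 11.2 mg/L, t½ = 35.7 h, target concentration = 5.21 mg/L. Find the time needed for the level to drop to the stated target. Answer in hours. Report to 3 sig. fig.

k = ln2 / t½ = 0.693147 / 35.7 = 0.01942 h⁻¹
t = ln(C₀ / C) / k = ln(11.20 / 5.21) / 0.01942
  = ln(2.150) / 0.01942 = 0.7655 / 0.01942 = 39.42 h

39.4 h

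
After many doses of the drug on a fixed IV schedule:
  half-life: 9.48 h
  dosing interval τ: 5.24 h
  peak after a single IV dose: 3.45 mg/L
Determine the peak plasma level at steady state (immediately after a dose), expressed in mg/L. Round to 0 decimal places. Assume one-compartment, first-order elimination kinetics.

k = ln2 / t½ = 0.693147 / 9.48 = 0.07312 h⁻¹
e^(−kτ) = e^(−0.07312 × 5.24) = 0.6817
Accumulation ratio R = 1 / (1 − e^(−kτ)) = 1 / (1 − 0.6817) = 3.142
Steady-state peak = C₀ × R = 3.45 × 3.142 = 10.84 mg/L

11 mg/L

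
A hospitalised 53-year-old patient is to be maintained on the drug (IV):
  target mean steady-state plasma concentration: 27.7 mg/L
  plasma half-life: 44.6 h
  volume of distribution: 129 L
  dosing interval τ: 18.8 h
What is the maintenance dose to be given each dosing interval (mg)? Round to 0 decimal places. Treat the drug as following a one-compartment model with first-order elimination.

k = ln2 / t½ = 0.693147 / 44.6 = 0.01554 h⁻¹
CL = k × Vd = 0.01554 × 129 = 2.005 L/h
At steady state, Dose/τ = Css × CL.
Dose = Css × CL × τ = 27.7 × 2.005 × 18.8 = 1044 mg

1044 mg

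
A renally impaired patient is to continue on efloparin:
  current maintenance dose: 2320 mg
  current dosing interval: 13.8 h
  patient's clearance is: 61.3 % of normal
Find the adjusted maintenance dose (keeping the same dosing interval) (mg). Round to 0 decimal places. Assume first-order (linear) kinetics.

To keep the same average steady-state level, dosing rate must scale with clearance.
CL ratio = 61.3 / 100 = 0.6130
New dose (same interval) = 2320 × 0.6130 = 1422 mg

1422 mg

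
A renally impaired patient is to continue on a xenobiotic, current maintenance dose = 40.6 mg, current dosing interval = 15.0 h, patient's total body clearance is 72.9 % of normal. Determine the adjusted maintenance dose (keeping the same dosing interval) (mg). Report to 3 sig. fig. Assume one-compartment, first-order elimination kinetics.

29.6 mg

To keep the same average steady-state level, dosing rate must scale with clearance.
CL ratio = 72.9 / 100 = 0.7290
New dose (same interval) = 40.6 × 0.7290 = 29.60 mg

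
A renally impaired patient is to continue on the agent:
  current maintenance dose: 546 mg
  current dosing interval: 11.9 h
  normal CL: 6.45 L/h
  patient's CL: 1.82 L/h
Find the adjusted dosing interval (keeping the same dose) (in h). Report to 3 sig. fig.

42.2 h

To keep the same average steady-state level, dosing rate must scale with clearance.
CL ratio = 1.82 / 6.45 = 0.2822
New interval (same dose) = 11.9 / 0.2822 = 42.17 h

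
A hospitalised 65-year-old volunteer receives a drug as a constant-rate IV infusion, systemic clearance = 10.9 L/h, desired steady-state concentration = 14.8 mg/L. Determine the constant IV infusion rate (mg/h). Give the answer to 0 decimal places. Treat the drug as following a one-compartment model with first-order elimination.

At steady state, infusion rate R₀ = Css × CL = 14.8 × 10.90 = 161.3 mg/h

161 mg/h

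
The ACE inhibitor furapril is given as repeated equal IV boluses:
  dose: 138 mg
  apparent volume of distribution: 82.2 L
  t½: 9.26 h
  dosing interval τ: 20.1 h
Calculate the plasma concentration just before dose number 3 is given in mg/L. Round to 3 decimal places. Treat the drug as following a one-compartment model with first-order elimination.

C₀ per dose = Dose / Vd = 138 / 82.2 = 1.679 mg/L
k = ln2 / t½ = 0.693147 / 9.26 = 0.07485 h⁻¹
Fraction remaining after one interval: r = e^(−kτ) = e^(−0.07485 × 20.1) = 0.2221
Before dose 3, 2 doses have been given (aged 1τ, 2τ).
C_trough = C₀ × (r + r²) = 1.679 × (0.2221 + 0.04933) = 0.4557 mg/L

0.456 mg/L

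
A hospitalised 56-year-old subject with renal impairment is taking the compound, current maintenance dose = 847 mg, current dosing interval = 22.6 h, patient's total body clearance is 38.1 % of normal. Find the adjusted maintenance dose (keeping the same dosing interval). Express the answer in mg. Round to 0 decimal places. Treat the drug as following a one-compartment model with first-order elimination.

To keep the same average steady-state level, dosing rate must scale with clearance.
CL ratio = 38.1 / 100 = 0.3810
New dose (same interval) = 847 × 0.3810 = 322.7 mg

323 mg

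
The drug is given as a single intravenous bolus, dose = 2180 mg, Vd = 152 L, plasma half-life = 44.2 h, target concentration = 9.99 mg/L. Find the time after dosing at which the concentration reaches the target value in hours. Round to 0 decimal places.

23 h

C₀ = Dose / Vd = 2180 / 152 = 14.34 mg/L
k = ln2 / t½ = 0.693147 / 44.2 = 0.01568 h⁻¹
t = ln(C₀ / C) / k = ln(14.34 / 9.99) / 0.01568
  = ln(1.435) / 0.01568 = 0.3612 / 0.01568 = 23.04 h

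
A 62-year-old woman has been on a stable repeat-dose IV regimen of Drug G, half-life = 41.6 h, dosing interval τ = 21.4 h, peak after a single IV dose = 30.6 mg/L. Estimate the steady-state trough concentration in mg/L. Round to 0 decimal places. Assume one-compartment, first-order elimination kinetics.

k = ln2 / t½ = 0.693147 / 41.6 = 0.01666 h⁻¹
e^(−kτ) = e^(−0.01666 × 21.4) = 0.7001
Accumulation ratio R = 1 / (1 − e^(−kτ)) = 1 / (1 − 0.7001) = 3.334
Steady-state trough = C₀ × R × e^(−kτ) = 30.6 × 3.334 × 0.7001 = 71.42 mg/L

71 mg/L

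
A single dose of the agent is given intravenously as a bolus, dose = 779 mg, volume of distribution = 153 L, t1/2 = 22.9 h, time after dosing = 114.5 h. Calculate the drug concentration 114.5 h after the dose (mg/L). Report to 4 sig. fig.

C₀ = Dose / Vd = 779.0 / 153 = 5.092 mg/L
k = ln2 / t½ = 0.693147 / 22.9 = 0.03027 h⁻¹
t / t½ = 114.5 / 22.9 = 5 half-lives
C = C₀ × (1/2)^5 = 5.092 × 0.03125 = 0.1591 mg/L

0.1591 mg/L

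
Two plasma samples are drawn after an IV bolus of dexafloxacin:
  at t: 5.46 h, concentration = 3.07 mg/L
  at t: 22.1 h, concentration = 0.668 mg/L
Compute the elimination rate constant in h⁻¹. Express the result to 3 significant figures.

0.0917 h⁻¹

k = ln(C₁/C₂) / (t₂ − t₁) = ln(3.07/0.668) / (22.1 − 5.46)
  = 1.525 / 16.64 = 0.09165 h⁻¹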